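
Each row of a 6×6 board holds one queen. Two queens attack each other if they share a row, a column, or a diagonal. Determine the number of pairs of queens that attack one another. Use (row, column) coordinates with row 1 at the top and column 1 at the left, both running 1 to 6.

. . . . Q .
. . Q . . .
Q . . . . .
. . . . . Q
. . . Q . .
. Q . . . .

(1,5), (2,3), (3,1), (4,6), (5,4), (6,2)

0

All columns are distinct and no two queens satisfy |Δrow| = |Δcol|, so no pair attacks.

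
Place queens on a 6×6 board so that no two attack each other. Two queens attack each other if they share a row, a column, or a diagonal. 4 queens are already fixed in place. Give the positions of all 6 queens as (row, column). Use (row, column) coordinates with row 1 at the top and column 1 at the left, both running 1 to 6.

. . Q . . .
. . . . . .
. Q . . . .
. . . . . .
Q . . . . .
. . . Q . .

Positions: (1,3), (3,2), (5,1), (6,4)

(1,3) (2,6) (3,2) (4,5) (5,1) (6,4)

Row 2: attacked by (1,3)→{2,3,4}; (3,2)→{1,2,3}; (5,1)→{1,4}; (6,4)→{4}. Safe: 5, 6. Place at column 6.
Row 4: attacked by (1,3)→{3,6}; (2,6)→{4,6}; (3,2)→{1,2,3}; (5,1)→{1,2}; (6,4)→{2,4,6}. Safe: 5. Place at column 5.
Columns [3, 6, 2, 5, 1, 4], r−c [-2, -4, 1, -1, 4, 2], r+c [4, 8, 5, 9, 6, 10] are all distinct, so no two queens attack.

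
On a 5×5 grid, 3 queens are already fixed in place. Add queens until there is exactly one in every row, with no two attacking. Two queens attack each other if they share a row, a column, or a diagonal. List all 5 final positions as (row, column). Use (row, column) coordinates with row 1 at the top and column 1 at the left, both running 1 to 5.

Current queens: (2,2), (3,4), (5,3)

Row 1: attacked by (2,2)→{1,2,3}; (3,4)→{2,4}; (5,3)→{3}. Safe: 5. Place at column 5.
Row 4: attacked by (1,5)→{2,5}; (2,2)→{2,4}; (3,4)→{3,4,5}; (5,3)→{2,3,4}. Safe: 1. Place at column 1.
Columns [5, 2, 4, 1, 3], r−c [-4, 0, -1, 3, 2], r+c [6, 4, 7, 5, 8] are all distinct, so no two queens attack.

(1,5) (2,2) (3,4) (4,1) (5,3)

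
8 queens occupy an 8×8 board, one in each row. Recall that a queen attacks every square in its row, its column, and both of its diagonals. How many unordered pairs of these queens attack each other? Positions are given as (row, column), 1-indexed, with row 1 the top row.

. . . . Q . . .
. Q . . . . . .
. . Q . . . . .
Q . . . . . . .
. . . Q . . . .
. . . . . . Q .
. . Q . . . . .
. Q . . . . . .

5

Same column: (2,2)–(8,2) (column 2); (3,3)–(7,3) (column 3).
Same diagonal: (1,5)–(3,3) (|1−3| = |5−3| = 2); (2,2)–(3,3) (|2−3| = |2−3| = 1); (7,3)–(8,2) (|7−8| = |3−2| = 1).
Total attacking pairs: 5.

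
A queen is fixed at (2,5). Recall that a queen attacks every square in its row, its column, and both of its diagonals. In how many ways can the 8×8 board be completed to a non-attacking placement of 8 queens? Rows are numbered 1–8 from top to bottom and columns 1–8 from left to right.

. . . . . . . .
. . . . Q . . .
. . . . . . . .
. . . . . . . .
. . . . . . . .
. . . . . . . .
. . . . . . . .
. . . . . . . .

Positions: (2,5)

Branch on row 1: col 1 → 1; col 2 → 2; col 3 → 4; col 7 → 1; col 8 → 0.
Sum: 1 + 2 + 4 + 1 + 0 = 8.

8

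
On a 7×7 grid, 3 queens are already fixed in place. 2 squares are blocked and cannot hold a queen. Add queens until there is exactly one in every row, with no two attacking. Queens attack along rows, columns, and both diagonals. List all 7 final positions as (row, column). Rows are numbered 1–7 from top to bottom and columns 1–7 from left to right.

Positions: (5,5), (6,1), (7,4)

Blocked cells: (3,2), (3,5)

Row 1: attacked by (5,5)→{1,5}; (6,1)→{1,6}; (7,4)→{4}. Safe: 2, 3, 7. Place at column 7.
Row 2: attacked by (1,7)→{6,7}; (5,5)→{2,5}; (6,1)→{1,5}; (7,4)→{4}. Safe: 3. Place at column 3.
Row 3: attacked by (1,7)→{5,7}; (2,3)→{2,3,4}; (5,5)→{3,5,7}; (6,1)→{1,4}; (7,4)→{4}. Blocked: 2,5. Safe: 6. Place at column 6.
Row 4: attacked by (1,7)→{4,7}; (2,3)→{1,3,5}; (3,6)→{5,6,7}; (5,5)→{4,5,6}; (6,1)→{1,3}; (7,4)→{1,4,7}. Safe: 2. Place at column 2.
Columns [7, 3, 6, 2, 5, 1, 4], r−c [-6, -1, -3, 2, 0, 5, 3], r+c [8, 5, 9, 6, 10, 7, 11] are all distinct, so no two queens attack.

(1,7) (2,3) (3,6) (4,2) (5,5) (6,1) (7,4)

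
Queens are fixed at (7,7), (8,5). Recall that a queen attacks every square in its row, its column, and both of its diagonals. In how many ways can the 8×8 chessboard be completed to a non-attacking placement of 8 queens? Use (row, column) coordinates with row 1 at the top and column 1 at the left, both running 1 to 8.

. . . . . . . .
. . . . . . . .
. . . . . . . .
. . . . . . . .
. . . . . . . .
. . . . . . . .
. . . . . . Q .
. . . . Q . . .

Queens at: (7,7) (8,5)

6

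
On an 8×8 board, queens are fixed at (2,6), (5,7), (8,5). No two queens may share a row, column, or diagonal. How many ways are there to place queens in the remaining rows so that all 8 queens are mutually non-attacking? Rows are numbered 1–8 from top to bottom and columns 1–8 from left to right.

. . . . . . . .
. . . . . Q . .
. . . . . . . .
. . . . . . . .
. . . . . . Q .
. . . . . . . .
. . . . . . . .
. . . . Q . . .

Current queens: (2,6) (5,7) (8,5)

Branch on row 1: col 1 → 1; col 2 → 0; col 4 → 1; col 8 → 0.
Sum: 1 + 0 + 1 + 0 = 2.

2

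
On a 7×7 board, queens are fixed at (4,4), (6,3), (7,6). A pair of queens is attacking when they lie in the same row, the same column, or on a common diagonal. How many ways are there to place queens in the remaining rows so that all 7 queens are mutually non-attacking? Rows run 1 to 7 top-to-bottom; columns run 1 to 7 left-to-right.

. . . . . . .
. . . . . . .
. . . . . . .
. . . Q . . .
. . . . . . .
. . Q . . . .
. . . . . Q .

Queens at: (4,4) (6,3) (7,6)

Branch on row 1: col 2 → 2; col 5 → 0.
Sum: 2 + 0 = 2.

2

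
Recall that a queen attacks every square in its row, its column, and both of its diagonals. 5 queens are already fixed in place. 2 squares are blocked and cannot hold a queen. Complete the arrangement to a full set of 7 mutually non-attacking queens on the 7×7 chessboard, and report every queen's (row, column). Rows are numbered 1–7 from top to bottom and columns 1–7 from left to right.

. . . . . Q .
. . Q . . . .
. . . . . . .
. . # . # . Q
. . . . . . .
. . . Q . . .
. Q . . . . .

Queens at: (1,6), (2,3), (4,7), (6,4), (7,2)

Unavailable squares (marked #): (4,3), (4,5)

Row 3: attacked by (1,6)→{4,6}; (2,3)→{2,3,4}; (4,7)→{6,7}; (6,4)→{1,4,7}; (7,2)→{2,6}. Safe: 5. Place at column 5.
Row 5: attacked by (1,6)→{2,6}; (2,3)→{3,6}; (3,5)→{3,5,7}; (4,7)→{6,7}; (6,4)→{3,4,5}; (7,2)→{2,4}. Safe: 1. Place at column 1.
Columns [6, 3, 5, 7, 1, 4, 2], r−c [-5, -1, -2, -3, 4, 2, 5], r+c [7, 5, 8, 11, 6, 10, 9] are all distinct, so no two queens attack.

(1,6) (2,3) (3,5) (4,7) (5,1) (6,4) (7,2)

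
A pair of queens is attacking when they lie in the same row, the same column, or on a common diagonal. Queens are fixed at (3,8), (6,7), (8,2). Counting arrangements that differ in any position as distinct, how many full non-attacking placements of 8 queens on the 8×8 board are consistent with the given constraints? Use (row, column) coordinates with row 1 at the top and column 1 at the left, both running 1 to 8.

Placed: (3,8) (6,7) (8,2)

Branch on row 1: col 1 → 0; col 3 → 1; col 4 → 1; col 5 → 0.
Sum: 0 + 1 + 1 + 0 = 2.

2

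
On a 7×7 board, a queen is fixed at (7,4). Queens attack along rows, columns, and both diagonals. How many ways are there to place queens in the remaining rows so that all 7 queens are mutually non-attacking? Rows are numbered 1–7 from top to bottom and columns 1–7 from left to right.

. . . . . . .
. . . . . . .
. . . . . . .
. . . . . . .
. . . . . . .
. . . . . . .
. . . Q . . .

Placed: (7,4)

Branch on row 1: col 1 → 1; col 2 → 1; col 3 → 1; col 5 → 1; col 6 → 1; col 7 → 1.
Sum: 1 + 1 + 1 + 1 + 1 + 1 = 6.

6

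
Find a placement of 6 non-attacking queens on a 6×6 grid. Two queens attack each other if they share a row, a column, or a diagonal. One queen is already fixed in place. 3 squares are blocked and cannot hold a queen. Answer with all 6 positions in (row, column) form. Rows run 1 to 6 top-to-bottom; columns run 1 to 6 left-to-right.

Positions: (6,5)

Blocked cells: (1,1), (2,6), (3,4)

Row 1: attacked by (6,5)→{5}. Blocked: 1. Safe: 2, 3, 4, 6. Place at column 2.
Row 2: attacked by (1,2)→{1,2,3}; (6,5)→{1,5}. Blocked: 6. Safe: 4. Place at column 4.
Row 3: attacked by (1,2)→{2,4}; (2,4)→{3,4,5}; (6,5)→{2,5}. Blocked: 4. Safe: 1, 6. Place at column 6.
Row 4: attacked by (1,2)→{2,5}; (2,4)→{2,4,6}; (3,6)→{5,6}; (6,5)→{3,5}. Safe: 1. Place at column 1.
Row 5: attacked by (1,2)→{2,6}; (2,4)→{1,4}; (3,6)→{4,6}; (4,1)→{1,2}; (6,5)→{4,5,6}. Safe: 3. Place at column 3.
Columns [2, 4, 6, 1, 3, 5], r−c [-1, -2, -3, 3, 2, 1], r+c [3, 6, 9, 5, 8, 11] are all distinct, so no two queens attack.

(1,2) (2,4) (3,6) (4,1) (5,3) (6,5)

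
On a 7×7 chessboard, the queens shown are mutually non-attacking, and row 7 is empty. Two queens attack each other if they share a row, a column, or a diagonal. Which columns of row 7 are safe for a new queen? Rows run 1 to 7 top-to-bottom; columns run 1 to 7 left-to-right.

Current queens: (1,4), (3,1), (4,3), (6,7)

columns 2

(1,4) attacks row 7 at column 4.
(3,1) attacks row 7 at column 1 and diagonals 5.
(4,3) attacks row 7 at column 3 and diagonals 6.
(6,7) attacks row 7 at column 7 and diagonals 6.
Attacked columns: {1, 3, 4, 5, 6, 7}. Safe: {2}.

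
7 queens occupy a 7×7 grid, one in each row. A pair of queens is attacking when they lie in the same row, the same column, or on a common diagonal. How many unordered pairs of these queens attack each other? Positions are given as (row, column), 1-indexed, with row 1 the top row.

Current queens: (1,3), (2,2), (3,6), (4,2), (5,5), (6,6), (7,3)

Same column: (1,3)–(7,3) (column 3); (2,2)–(4,2) (column 2); (3,6)–(6,6) (column 6).
Same diagonal: (1,3)–(2,2) (|1−2| = |3−2| = 1); (2,2)–(5,5) (|2−5| = |2−5| = 3); (2,2)–(6,6) (|2−6| = |2−6| = 4); (5,5)–(6,6) (|5−6| = |5−6| = 1); (5,5)–(7,3) (|5−7| = |5−3| = 2).
Total attacking pairs: 8.

8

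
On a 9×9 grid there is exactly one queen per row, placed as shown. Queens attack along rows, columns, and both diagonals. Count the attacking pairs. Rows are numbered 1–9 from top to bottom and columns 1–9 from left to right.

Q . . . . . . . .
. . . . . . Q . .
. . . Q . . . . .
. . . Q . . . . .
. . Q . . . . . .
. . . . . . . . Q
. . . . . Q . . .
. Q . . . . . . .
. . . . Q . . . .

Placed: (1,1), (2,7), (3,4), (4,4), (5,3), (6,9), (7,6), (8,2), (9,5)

3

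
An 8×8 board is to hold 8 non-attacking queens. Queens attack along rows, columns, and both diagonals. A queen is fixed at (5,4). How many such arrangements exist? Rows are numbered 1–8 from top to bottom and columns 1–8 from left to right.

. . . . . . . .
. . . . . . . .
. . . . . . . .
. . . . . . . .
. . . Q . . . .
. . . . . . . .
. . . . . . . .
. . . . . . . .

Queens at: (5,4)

Branch on row 1: col 1 → 0; col 2 → 1; col 3 → 3; col 5 → 1; col 6 → 3; col 7 → 0.
Sum: 0 + 1 + 3 + 1 + 3 + 0 = 8.

8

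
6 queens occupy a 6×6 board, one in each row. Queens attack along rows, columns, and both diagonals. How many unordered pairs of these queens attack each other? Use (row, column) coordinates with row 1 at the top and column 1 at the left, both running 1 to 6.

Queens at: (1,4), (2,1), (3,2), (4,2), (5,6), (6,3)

Same column: (3,2)–(4,2) (column 2).
Same diagonal: (1,4)–(3,2) (|1−3| = |4−2| = 2); (2,1)–(3,2) (|2−3| = |1−2| = 1).
Total attacking pairs: 3.

3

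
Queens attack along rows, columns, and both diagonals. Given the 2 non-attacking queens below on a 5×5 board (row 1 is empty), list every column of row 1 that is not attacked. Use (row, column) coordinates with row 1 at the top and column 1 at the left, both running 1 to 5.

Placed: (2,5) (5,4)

(2,5) attacks row 1 at column 5 and diagonals 4.
(5,4) attacks row 1 at column 4.
Attacked columns: {4, 5}. Safe: {1, 2, 3}.

columns 1, 2, 3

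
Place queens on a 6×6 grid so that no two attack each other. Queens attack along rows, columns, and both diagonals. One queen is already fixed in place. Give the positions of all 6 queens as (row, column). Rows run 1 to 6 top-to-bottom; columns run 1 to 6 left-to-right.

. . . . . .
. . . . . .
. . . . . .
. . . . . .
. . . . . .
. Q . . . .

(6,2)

Row 1: attacked by (6,2)→{2}. Safe: 1, 3, 4, 5, 6. Place at column 5.
Row 2: attacked by (1,5)→{4,5,6}; (6,2)→{2,6}. Safe: 1, 3. Place at column 3.
Row 3: attacked by (1,5)→{3,5}; (2,3)→{2,3,4}; (6,2)→{2,5}. Safe: 1, 6. Place at column 1.
Row 4: attacked by (1,5)→{2,5}; (2,3)→{1,3,5}; (3,1)→{1,2}; (6,2)→{2,4}. Safe: 6. Place at column 6.
Row 5: attacked by (1,5)→{1,5}; (2,3)→{3,6}; (3,1)→{1,3}; (4,6)→{5,6}; (6,2)→{1,2,3}. Safe: 4. Place at column 4.
Columns [5, 3, 1, 6, 4, 2], r−c [-4, -1, 2, -2, 1, 4], r+c [6, 5, 4, 10, 9, 8] are all distinct, so no two queens attack.

(1,5) (2,3) (3,1) (4,6) (5,4) (6,2)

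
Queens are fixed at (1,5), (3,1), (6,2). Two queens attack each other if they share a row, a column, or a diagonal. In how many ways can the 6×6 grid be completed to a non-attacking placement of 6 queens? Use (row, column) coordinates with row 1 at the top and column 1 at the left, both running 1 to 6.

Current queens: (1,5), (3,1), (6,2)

1

Branch on row 2: col 3 → 1.
Sum: 1 = 1.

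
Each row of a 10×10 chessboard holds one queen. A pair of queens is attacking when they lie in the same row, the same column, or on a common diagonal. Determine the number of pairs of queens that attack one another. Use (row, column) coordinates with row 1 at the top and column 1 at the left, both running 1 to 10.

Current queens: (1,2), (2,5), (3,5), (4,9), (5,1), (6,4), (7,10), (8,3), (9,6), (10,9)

3

Same column: (2,5)–(3,5) (column 5); (4,9)–(10,9) (column 9).
Same diagonal: (2,5)–(7,10) (|2−7| = |5−10| = 5).
Total attacking pairs: 3.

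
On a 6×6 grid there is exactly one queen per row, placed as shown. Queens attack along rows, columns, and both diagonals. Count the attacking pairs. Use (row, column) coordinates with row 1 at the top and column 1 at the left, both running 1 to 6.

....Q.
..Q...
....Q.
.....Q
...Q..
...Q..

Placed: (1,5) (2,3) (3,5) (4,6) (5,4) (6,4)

4

Same column: (1,5)–(3,5) (column 5); (5,4)–(6,4) (column 4).
Same diagonal: (3,5)–(4,6) (|3−4| = |5−6| = 1); (4,6)–(6,4) (|4−6| = |6−4| = 2).
Total attacking pairs: 4.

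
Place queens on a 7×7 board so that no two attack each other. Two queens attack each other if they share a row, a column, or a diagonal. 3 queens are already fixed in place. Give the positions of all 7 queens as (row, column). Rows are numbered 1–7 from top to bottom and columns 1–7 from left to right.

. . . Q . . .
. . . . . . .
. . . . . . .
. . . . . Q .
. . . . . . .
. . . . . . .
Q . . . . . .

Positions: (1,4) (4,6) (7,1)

(1,4) (2,7) (3,3) (4,6) (5,2) (6,5) (7,1)

Row 2: attacked by (1,4)→{3,4,5}; (4,6)→{4,6}; (7,1)→{1,6}. Safe: 2, 7. Place at column 7.
Row 3: attacked by (1,4)→{2,4,6}; (2,7)→{6,7}; (4,6)→{5,6,7}; (7,1)→{1,5}. Safe: 3. Place at column 3.
Row 5: attacked by (1,4)→{4}; (2,7)→{4,7}; (3,3)→{1,3,5}; (4,6)→{5,6,7}; (7,1)→{1,3}. Safe: 2. Place at column 2.
Row 6: attacked by (1,4)→{4}; (2,7)→{3,7}; (3,3)→{3,6}; (4,6)→{4,6}; (5,2)→{1,2,3}; (7,1)→{1,2}. Safe: 5. Place at column 5.
Columns [4, 7, 3, 6, 2, 5, 1], r−c [-3, -5, 0, -2, 3, 1, 6], r+c [5, 9, 6, 10, 7, 11, 8] are all distinct, so no two queens attack.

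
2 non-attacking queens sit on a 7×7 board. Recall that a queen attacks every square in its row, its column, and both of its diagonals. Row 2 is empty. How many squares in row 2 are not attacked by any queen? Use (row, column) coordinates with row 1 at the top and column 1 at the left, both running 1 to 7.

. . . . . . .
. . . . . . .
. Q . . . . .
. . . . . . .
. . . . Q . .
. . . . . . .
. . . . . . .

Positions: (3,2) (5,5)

3

(3,2) attacks row 2 at column 2 and diagonals 1, 3.
(5,5) attacks row 2 at column 5 and diagonals 2.
Attacked columns: {1, 2, 3, 5}. Safe: {4, 6, 7}.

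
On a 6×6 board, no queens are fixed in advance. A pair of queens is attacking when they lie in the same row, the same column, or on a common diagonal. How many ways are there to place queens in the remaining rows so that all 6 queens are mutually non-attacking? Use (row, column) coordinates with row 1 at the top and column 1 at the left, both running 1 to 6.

Branch on row 1: col 1 → 0; col 2 → 1; col 3 → 1; col 4 → 1; col 5 → 1; col 6 → 0.
Sum: 0 + 1 + 1 + 1 + 1 + 0 = 4.
(This is the classic 6-queens count.)

4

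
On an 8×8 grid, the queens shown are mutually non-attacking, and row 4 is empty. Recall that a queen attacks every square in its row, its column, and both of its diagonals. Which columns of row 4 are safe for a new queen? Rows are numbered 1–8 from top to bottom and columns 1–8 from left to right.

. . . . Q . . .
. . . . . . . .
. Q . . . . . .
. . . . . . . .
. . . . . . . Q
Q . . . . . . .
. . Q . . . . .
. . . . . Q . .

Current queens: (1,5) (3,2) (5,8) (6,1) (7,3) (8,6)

columns 4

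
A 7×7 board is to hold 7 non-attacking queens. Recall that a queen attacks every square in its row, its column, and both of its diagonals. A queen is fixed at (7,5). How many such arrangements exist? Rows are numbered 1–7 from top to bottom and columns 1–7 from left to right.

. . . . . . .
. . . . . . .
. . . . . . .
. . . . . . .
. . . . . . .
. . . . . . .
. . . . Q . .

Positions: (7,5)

6

Branch on row 1: col 1 → 1; col 2 → 1; col 3 → 2; col 4 → 1; col 6 → 0; col 7 → 1.
Sum: 1 + 1 + 2 + 1 + 0 + 1 = 6.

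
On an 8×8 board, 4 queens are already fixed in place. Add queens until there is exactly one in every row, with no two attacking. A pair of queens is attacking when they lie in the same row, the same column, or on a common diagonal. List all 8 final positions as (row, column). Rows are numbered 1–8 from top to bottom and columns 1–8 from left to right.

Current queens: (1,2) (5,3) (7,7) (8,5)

Row 2: attacked by (1,2)→{1,2,3}; (5,3)→{3,6}; (7,7)→{2,7}; (8,5)→{5}. Safe: 4, 8. Place at column 4.
Row 3: attacked by (1,2)→{2,4}; (2,4)→{3,4,5}; (5,3)→{1,3,5}; (7,7)→{3,7}; (8,5)→{5}. Safe: 6, 8. Place at column 6.
Row 4: attacked by (1,2)→{2,5}; (2,4)→{2,4,6}; (3,6)→{5,6,7}; (5,3)→{2,3,4}; (7,7)→{4,7}; (8,5)→{1,5}. Safe: 8. Place at column 8.
Row 6: attacked by (1,2)→{2,7}; (2,4)→{4,8}; (3,6)→{3,6}; (4,8)→{6,8}; (5,3)→{2,3,4}; (7,7)→{6,7,8}; (8,5)→{3,5,7}. Safe: 1. Place at column 1.
Columns [2, 4, 6, 8, 3, 1, 7, 5], r−c [-1, -2, -3, -4, 2, 5, 0, 3], r+c [3, 6, 9, 12, 8, 7, 14, 13] are all distinct, so no two queens attack.

(1,2) (2,4) (3,6) (4,8) (5,3) (6,1) (7,7) (8,5)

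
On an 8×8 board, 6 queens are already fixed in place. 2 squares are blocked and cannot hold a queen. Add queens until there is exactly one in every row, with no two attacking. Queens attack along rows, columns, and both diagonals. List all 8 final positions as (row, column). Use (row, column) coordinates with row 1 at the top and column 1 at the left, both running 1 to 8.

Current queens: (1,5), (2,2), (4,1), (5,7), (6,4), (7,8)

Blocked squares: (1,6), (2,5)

(1,5) (2,2) (3,6) (4,1) (5,7) (6,4) (7,8) (8,3)

Row 3: attacked by (1,5)→{3,5,7}; (2,2)→{1,2,3}; (4,1)→{1,2}; (5,7)→{5,7}; (6,4)→{1,4,7}; (7,8)→{4,8}. Safe: 6. Place at column 6.
Row 8: attacked by (1,5)→{5}; (2,2)→{2,8}; (3,6)→{1,6}; (4,1)→{1,5}; (5,7)→{4,7}; (6,4)→{2,4,6}; (7,8)→{7,8}. Safe: 3. Place at column 3.
Columns [5, 2, 6, 1, 7, 4, 8, 3], r−c [-4, 0, -3, 3, -2, 2, -1, 5], r+c [6, 4, 9, 5, 12, 10, 15, 11] are all distinct, so no two queens attack.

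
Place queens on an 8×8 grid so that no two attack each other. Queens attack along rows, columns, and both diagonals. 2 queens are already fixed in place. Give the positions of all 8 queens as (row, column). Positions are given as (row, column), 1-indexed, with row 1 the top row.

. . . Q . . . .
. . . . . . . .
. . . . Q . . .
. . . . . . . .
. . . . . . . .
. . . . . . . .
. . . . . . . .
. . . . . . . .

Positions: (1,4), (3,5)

Row 2: attacked by (1,4)→{3,4,5}; (3,5)→{4,5,6}. Safe: 1, 2, 7, 8. Place at column 2.
Row 4: attacked by (1,4)→{1,4,7}; (2,2)→{2,4}; (3,5)→{4,5,6}. Safe: 3, 8. Place at column 8.
Row 5: attacked by (1,4)→{4,8}; (2,2)→{2,5}; (3,5)→{3,5,7}; (4,8)→{7,8}. Safe: 1, 6. Place at column 6.
Row 6: attacked by (1,4)→{4}; (2,2)→{2,6}; (3,5)→{2,5,8}; (4,8)→{6,8}; (5,6)→{5,6,7}. Safe: 1, 3. Place at column 1.
Row 7: attacked by (1,4)→{4}; (2,2)→{2,7}; (3,5)→{1,5}; (4,8)→{5,8}; (5,6)→{4,6,8}; (6,1)→{1,2}. Safe: 3. Place at column 3.
Row 8: attacked by (1,4)→{4}; (2,2)→{2,8}; (3,5)→{5}; (4,8)→{4,8}; (5,6)→{3,6}; (6,1)→{1,3}; (7,3)→{2,3,4}. Safe: 7. Place at column 7.
Columns [4, 2, 5, 8, 6, 1, 3, 7], r−c [-3, 0, -2, -4, -1, 5, 4, 1], r+c [5, 4, 8, 12, 11, 7, 10, 15] are all distinct, so no two queens attack.

(1,4) (2,2) (3,5) (4,8) (5,6) (6,1) (7,3) (8,7)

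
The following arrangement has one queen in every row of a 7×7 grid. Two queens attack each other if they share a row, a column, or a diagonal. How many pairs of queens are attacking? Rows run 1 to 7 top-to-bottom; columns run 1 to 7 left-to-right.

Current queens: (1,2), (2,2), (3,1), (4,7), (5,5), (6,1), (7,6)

4

Same column: (1,2)–(2,2) (column 2); (3,1)–(6,1) (column 1).
Same diagonal: (2,2)–(3,1) (|2−3| = |2−1| = 1); (2,2)–(5,5) (|2−5| = |2−5| = 3).
Total attacking pairs: 4.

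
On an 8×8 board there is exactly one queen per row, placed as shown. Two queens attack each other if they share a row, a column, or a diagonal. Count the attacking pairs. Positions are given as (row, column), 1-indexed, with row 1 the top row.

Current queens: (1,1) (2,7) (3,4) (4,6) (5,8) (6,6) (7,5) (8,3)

3

Same column: (4,6)–(6,6) (column 6).
Same diagonal: (1,1)–(6,6) (|1−6| = |1−6| = 5); (6,6)–(7,5) (|6−7| = |6−5| = 1).
Total attacking pairs: 3.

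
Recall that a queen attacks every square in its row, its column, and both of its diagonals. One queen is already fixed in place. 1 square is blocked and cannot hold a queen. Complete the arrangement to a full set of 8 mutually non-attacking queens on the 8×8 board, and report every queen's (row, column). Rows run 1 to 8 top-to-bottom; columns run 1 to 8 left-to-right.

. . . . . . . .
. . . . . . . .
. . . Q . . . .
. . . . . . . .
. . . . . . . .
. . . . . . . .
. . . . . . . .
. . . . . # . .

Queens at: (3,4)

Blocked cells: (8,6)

Row 1: attacked by (3,4)→{2,4,6}. Safe: 1, 3, 5, 7, 8. Place at column 1.
Row 2: attacked by (1,1)→{1,2}; (3,4)→{3,4,5}. Safe: 6, 7, 8. Place at column 7.
Row 4: attacked by (1,1)→{1,4}; (2,7)→{5,7}; (3,4)→{3,4,5}. Safe: 2, 6, 8. Place at column 6.
Row 5: attacked by (1,1)→{1,5}; (2,7)→{4,7}; (3,4)→{2,4,6}; (4,6)→{5,6,7}. Safe: 3, 8. Place at column 8.
Row 6: attacked by (1,1)→{1,6}; (2,7)→{3,7}; (3,4)→{1,4,7}; (4,6)→{4,6,8}; (5,8)→{7,8}. Safe: 2, 5. Place at column 2.
Row 7: attacked by (1,1)→{1,7}; (2,7)→{2,7}; (3,4)→{4,8}; (4,6)→{3,6}; (5,8)→{6,8}; (6,2)→{1,2,3}. Safe: 5. Place at column 5.
Row 8: attacked by (1,1)→{1,8}; (2,7)→{1,7}; (3,4)→{4}; (4,6)→{2,6}; (5,8)→{5,8}; (6,2)→{2,4}; (7,5)→{4,5,6}. Blocked: 6. Safe: 3. Place at column 3.
Columns [1, 7, 4, 6, 8, 2, 5, 3], r−c [0, -5, -1, -2, -3, 4, 2, 5], r+c [2, 9, 7, 10, 13, 8, 12, 11] are all distinct, so no two queens attack.

(1,1) (2,7) (3,4) (4,6) (5,8) (6,2) (7,5) (8,3)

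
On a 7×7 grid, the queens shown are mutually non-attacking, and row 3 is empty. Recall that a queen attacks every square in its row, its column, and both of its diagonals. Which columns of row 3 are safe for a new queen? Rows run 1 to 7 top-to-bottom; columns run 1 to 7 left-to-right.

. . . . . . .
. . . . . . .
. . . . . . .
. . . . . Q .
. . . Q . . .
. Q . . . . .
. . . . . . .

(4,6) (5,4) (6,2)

(4,6) attacks row 3 at column 6 and diagonals 5, 7.
(5,4) attacks row 3 at column 4 and diagonals 2, 6.
(6,2) attacks row 3 at column 2 and diagonals 5.
Attacked columns: {2, 4, 5, 6, 7}. Safe: {1, 3}.

columns 1, 3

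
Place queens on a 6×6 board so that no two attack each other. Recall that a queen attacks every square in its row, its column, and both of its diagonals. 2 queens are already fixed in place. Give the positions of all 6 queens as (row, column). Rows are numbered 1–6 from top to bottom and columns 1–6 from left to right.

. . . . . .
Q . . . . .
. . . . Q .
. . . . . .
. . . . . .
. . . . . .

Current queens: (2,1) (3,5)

Row 1: attacked by (2,1)→{1,2}; (3,5)→{3,5}. Safe: 4, 6. Place at column 4.
Row 4: attacked by (1,4)→{1,4}; (2,1)→{1,3}; (3,5)→{4,5,6}. Safe: 2. Place at column 2.
Row 5: attacked by (1,4)→{4}; (2,1)→{1,4}; (3,5)→{3,5}; (4,2)→{1,2,3}. Safe: 6. Place at column 6.
Row 6: attacked by (1,4)→{4}; (2,1)→{1,5}; (3,5)→{2,5}; (4,2)→{2,4}; (5,6)→{5,6}. Safe: 3. Place at column 3.
Columns [4, 1, 5, 2, 6, 3], r−c [-3, 1, -2, 2, -1, 3], r+c [5, 3, 8, 6, 11, 9] are all distinct, so no two queens attack.

(1,4) (2,1) (3,5) (4,2) (5,6) (6,3)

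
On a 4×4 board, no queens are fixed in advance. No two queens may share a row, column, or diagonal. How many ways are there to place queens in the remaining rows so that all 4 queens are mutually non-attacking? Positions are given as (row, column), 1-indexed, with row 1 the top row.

2

Branch on row 1: col 1 → 0; col 2 → 1; col 3 → 1; col 4 → 0.
Sum: 0 + 1 + 1 + 0 = 2.
(This is the classic 4-queens count.)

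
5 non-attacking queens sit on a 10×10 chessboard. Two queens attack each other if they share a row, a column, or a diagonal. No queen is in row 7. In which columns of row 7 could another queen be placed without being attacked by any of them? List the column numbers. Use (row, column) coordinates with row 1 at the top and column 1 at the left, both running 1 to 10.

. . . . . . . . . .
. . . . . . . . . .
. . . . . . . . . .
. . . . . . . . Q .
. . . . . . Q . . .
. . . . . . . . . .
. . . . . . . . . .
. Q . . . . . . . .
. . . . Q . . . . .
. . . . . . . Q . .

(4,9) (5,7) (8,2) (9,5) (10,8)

columns 4, 10

(4,9) attacks row 7 at column 9 and diagonals 6.
(5,7) attacks row 7 at column 7 and diagonals 5, 9.
(8,2) attacks row 7 at column 2 and diagonals 1, 3.
(9,5) attacks row 7 at column 5 and diagonals 3, 7.
(10,8) attacks row 7 at column 8 and diagonals 5.
Attacked columns: {1, 2, 3, 5, 6, 7, 8, 9}. Safe: {4, 10}.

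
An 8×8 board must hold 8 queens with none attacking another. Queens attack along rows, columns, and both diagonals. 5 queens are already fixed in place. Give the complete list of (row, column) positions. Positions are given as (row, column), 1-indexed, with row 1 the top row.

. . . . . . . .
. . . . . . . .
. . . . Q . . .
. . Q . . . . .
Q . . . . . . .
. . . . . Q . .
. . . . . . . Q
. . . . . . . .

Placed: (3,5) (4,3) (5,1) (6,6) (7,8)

(1,4) (2,7) (3,5) (4,3) (5,1) (6,6) (7,8) (8,2)

Row 1: attacked by (3,5)→{3,5,7}; (4,3)→{3,6}; (5,1)→{1,5}; (6,6)→{1,6}; (7,8)→{2,8}. Safe: 4. Place at column 4.
Row 2: attacked by (1,4)→{3,4,5}; (3,5)→{4,5,6}; (4,3)→{1,3,5}; (5,1)→{1,4}; (6,6)→{2,6}; (7,8)→{3,8}. Safe: 7. Place at column 7.
Row 8: attacked by (1,4)→{4}; (2,7)→{1,7}; (3,5)→{5}; (4,3)→{3,7}; (5,1)→{1,4}; (6,6)→{4,6,8}; (7,8)→{7,8}. Safe: 2. Place at column 2.
Columns [4, 7, 5, 3, 1, 6, 8, 2], r−c [-3, -5, -2, 1, 4, 0, -1, 6], r+c [5, 9, 8, 7, 6, 12, 15, 10] are all distinct, so no two queens attack.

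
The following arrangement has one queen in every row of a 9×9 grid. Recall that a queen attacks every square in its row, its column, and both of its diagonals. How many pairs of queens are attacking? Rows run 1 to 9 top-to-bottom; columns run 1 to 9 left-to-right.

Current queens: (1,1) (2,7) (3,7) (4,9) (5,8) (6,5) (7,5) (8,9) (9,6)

5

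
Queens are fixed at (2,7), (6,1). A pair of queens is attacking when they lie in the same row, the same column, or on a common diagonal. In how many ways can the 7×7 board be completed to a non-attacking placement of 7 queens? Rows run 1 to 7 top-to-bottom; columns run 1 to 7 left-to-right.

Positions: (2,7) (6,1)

4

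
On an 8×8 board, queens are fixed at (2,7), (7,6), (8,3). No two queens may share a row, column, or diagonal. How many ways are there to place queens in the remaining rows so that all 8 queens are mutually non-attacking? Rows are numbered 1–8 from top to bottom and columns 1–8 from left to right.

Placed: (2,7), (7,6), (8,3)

4

Branch on row 1: col 1 → 1; col 2 → 1; col 4 → 1; col 5 → 1.
Sum: 1 + 1 + 1 + 1 = 4.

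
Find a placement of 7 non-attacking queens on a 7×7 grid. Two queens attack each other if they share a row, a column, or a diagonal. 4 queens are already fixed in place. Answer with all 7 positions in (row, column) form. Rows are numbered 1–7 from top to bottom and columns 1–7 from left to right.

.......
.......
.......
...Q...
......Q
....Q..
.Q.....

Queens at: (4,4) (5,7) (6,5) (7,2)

(1,6) (2,3) (3,1) (4,4) (5,7) (6,5) (7,2)

Row 1: attacked by (4,4)→{1,4,7}; (5,7)→{3,7}; (6,5)→{5}; (7,2)→{2}. Safe: 6. Place at column 6.
Row 2: attacked by (1,6)→{5,6,7}; (4,4)→{2,4,6}; (5,7)→{4,7}; (6,5)→{1,5}; (7,2)→{2,7}. Safe: 3. Place at column 3.
Row 3: attacked by (1,6)→{4,6}; (2,3)→{2,3,4}; (4,4)→{3,4,5}; (5,7)→{5,7}; (6,5)→{2,5}; (7,2)→{2,6}. Safe: 1. Place at column 1.
Columns [6, 3, 1, 4, 7, 5, 2], r−c [-5, -1, 2, 0, -2, 1, 5], r+c [7, 5, 4, 8, 12, 11, 9] are all distinct, so no two queens attack.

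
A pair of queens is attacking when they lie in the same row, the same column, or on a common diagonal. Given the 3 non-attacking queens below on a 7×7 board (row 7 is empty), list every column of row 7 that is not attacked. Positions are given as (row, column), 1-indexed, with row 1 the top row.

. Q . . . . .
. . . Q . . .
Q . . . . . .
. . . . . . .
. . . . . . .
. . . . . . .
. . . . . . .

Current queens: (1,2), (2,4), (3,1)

columns 3, 6, 7

(1,2) attacks row 7 at column 2.
(2,4) attacks row 7 at column 4.
(3,1) attacks row 7 at column 1 and diagonals 5.
Attacked columns: {1, 2, 4, 5}. Safe: {3, 6, 7}.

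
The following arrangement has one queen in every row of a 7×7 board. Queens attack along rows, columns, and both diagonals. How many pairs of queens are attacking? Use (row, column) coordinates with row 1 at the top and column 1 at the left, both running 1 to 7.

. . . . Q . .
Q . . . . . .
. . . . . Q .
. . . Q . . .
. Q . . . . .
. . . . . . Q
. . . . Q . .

1

Same column: (1,5)–(7,5) (column 5).
Total attacking pairs: 1.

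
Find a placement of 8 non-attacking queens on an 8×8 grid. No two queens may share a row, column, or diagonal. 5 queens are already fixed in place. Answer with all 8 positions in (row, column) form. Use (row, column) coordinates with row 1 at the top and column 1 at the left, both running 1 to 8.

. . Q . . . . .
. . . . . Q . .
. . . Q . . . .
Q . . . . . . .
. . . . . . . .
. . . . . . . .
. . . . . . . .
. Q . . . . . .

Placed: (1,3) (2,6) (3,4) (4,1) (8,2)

(1,3) (2,6) (3,4) (4,1) (5,8) (6,5) (7,7) (8,2)

Row 5: attacked by (1,3)→{3,7}; (2,6)→{3,6}; (3,4)→{2,4,6}; (4,1)→{1,2}; (8,2)→{2,5}. Safe: 8. Place at column 8.
Row 6: attacked by (1,3)→{3,8}; (2,6)→{2,6}; (3,4)→{1,4,7}; (4,1)→{1,3}; (5,8)→{7,8}; (8,2)→{2,4}. Safe: 5. Place at column 5.
Row 7: attacked by (1,3)→{3}; (2,6)→{1,6}; (3,4)→{4,8}; (4,1)→{1,4}; (5,8)→{6,8}; (6,5)→{4,5,6}; (8,2)→{1,2,3}. Safe: 7. Place at column 7.
Columns [3, 6, 4, 1, 8, 5, 7, 2], r−c [-2, -4, -1, 3, -3, 1, 0, 6], r+c [4, 8, 7, 5, 13, 11, 14, 10] are all distinct, so no two queens attack.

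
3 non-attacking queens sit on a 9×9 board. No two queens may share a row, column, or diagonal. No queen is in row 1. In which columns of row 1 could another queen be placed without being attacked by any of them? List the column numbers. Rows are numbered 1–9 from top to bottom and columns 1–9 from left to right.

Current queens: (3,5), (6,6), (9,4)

columns 2, 8, 9

(3,5) attacks row 1 at column 5 and diagonals 3, 7.
(6,6) attacks row 1 at column 6 and diagonals 1.
(9,4) attacks row 1 at column 4.
Attacked columns: {1, 3, 4, 5, 6, 7}. Safe: {2, 8, 9}.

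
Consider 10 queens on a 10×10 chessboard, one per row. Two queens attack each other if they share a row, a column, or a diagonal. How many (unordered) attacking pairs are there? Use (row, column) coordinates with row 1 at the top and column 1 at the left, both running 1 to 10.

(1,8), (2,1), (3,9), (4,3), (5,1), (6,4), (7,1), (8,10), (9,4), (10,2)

Same column: (2,1)–(5,1) (column 1); (2,1)–(7,1) (column 1); (5,1)–(7,1) (column 1); (6,4)–(9,4) (column 4).
Same diagonal: (2,1)–(4,3) (|2−4| = |1−3| = 2); (3,9)–(10,2) (|3−10| = |9−2| = 7).
Total attacking pairs: 6.

6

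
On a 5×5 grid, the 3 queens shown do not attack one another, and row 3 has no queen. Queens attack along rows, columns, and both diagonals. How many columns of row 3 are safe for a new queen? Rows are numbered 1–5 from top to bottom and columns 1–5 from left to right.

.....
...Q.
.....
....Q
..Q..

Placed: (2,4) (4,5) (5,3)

(2,4) attacks row 3 at column 4 and diagonals 3, 5.
(4,5) attacks row 3 at column 5 and diagonals 4.
(5,3) attacks row 3 at column 3 and diagonals 1, 5.
Attacked columns: {1, 3, 4, 5}. Safe: {2}.

1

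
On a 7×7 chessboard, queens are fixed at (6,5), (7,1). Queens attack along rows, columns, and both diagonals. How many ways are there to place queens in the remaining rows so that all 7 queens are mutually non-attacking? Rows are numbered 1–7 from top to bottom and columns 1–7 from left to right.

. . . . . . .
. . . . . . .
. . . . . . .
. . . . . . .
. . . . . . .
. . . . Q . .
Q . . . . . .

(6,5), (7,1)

Branch on row 1: col 2 → 0; col 3 → 0; col 4 → 1; col 6 → 0.
Sum: 0 + 0 + 1 + 0 = 1.

1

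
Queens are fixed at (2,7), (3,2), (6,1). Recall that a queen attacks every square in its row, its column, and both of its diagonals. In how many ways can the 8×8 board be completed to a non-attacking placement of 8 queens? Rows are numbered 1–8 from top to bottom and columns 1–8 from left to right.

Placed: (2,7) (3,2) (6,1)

Branch on row 1: col 3 → 1; col 5 → 3.
Sum: 1 + 3 = 4.

4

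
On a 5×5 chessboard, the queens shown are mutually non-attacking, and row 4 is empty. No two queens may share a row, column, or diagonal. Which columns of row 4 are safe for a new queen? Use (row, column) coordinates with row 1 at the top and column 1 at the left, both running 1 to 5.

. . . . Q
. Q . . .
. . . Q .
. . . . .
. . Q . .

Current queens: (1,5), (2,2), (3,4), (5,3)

columns 1

(1,5) attacks row 4 at column 5 and diagonals 2.
(2,2) attacks row 4 at column 2 and diagonals 4.
(3,4) attacks row 4 at column 4 and diagonals 3, 5.
(5,3) attacks row 4 at column 3 and diagonals 2, 4.
Attacked columns: {2, 3, 4, 5}. Safe: {1}.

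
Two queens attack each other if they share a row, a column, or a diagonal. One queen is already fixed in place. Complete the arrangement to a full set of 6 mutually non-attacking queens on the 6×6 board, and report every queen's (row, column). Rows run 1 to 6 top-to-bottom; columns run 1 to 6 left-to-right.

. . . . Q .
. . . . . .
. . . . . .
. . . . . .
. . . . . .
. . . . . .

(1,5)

Row 2: attacked by (1,5)→{4,5,6}. Safe: 1, 2, 3. Place at column 3.
Row 3: attacked by (1,5)→{3,5}; (2,3)→{2,3,4}. Safe: 1, 6. Place at column 1.
Row 4: attacked by (1,5)→{2,5}; (2,3)→{1,3,5}; (3,1)→{1,2}. Safe: 4, 6. Place at column 6.
Row 5: attacked by (1,5)→{1,5}; (2,3)→{3,6}; (3,1)→{1,3}; (4,6)→{5,6}. Safe: 2, 4. Place at column 4.
Row 6: attacked by (1,5)→{5}; (2,3)→{3}; (3,1)→{1,4}; (4,6)→{4,6}; (5,4)→{3,4,5}. Safe: 2. Place at column 2.
Columns [5, 3, 1, 6, 4, 2], r−c [-4, -1, 2, -2, 1, 4], r+c [6, 5, 4, 10, 9, 8] are all distinct, so no two queens attack.

(1,5) (2,3) (3,1) (4,6) (5,4) (6,2)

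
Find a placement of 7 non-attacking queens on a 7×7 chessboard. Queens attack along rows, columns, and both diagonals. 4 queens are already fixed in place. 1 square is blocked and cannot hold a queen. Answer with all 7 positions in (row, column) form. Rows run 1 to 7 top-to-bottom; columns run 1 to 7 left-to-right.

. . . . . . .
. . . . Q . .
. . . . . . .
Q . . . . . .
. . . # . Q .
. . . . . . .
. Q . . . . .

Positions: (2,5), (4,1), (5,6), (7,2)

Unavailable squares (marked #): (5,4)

(1,7) (2,5) (3,3) (4,1) (5,6) (6,4) (7,2)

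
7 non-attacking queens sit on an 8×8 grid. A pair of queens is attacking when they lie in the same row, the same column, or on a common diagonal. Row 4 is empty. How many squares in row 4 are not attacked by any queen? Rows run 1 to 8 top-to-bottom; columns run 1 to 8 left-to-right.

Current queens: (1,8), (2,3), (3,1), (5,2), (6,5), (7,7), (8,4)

(1,8) attacks row 4 at column 8 and diagonals 5.
(2,3) attacks row 4 at column 3 and diagonals 1, 5.
(3,1) attacks row 4 at column 1 and diagonals 2.
(5,2) attacks row 4 at column 2 and diagonals 1, 3.
(6,5) attacks row 4 at column 5 and diagonals 3, 7.
(7,7) attacks row 4 at column 7 and diagonals 4.
(8,4) attacks row 4 at column 4 and diagonals 8.
Attacked columns: {1, 2, 3, 4, 5, 7, 8}. Safe: {6}.

1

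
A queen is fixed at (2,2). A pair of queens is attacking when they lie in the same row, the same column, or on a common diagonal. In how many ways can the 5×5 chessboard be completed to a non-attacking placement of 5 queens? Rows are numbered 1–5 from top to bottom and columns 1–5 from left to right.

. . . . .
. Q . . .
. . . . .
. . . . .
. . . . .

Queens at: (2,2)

Branch on row 1: col 4 → 1; col 5 → 1.
Sum: 1 + 1 = 2.

2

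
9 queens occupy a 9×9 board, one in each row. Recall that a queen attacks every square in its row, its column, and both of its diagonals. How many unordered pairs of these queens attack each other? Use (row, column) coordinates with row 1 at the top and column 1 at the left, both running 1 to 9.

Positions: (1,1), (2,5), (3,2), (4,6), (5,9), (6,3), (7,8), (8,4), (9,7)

0

All columns are distinct and no two queens satisfy |Δrow| = |Δcol|, so no pair attacks.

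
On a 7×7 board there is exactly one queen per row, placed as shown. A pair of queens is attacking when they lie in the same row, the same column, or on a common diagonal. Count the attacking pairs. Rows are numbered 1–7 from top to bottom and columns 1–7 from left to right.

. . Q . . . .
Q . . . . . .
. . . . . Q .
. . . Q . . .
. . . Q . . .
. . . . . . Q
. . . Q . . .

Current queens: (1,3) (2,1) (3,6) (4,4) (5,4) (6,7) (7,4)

Same column: (4,4)–(5,4) (column 4); (4,4)–(7,4) (column 4); (5,4)–(7,4) (column 4).
Same diagonal: (2,1)–(5,4) (|2−5| = |1−4| = 3); (3,6)–(5,4) (|3−5| = |6−4| = 2).
Total attacking pairs: 5.

5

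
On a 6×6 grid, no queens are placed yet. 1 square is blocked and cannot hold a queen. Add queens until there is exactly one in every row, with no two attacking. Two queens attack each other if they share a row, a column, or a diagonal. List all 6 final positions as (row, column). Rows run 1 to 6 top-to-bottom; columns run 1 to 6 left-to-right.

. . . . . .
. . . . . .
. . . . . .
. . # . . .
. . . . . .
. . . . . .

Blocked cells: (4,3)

(1,5) (2,3) (3,1) (4,6) (5,4) (6,2)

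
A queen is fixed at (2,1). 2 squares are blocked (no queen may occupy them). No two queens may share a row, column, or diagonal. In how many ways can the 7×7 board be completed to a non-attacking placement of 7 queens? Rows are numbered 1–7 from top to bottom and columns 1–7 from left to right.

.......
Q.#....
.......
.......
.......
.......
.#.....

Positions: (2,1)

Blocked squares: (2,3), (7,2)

Branch on row 1: col 3 → 2; col 4 → 2; col 5 → 1; col 6 → 1; col 7 → 0.
Sum: 2 + 2 + 1 + 1 + 0 = 6.

6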